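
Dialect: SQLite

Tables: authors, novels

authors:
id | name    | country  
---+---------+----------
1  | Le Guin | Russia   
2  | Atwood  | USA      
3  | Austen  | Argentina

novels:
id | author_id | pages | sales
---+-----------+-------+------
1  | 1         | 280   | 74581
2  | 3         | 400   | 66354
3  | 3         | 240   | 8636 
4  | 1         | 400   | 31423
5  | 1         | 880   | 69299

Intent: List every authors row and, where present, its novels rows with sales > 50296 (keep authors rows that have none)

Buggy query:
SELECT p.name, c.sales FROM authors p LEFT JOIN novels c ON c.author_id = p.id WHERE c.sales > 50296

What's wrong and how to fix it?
Bug: Filtering c.sales in WHERE discards the NULL rows produced by LEFT JOIN, turning it into an inner join

Fix: Move the right-table condition into the ON clause so unmatched parents are kept

Corrected query:
SELECT p.name, c.sales FROM authors p LEFT JOIN novels c ON c.author_id = p.id AND c.sales > 50296

Result:
name    | sales
--------+------
Le Guin | 69299
Le Guin | 74581
Atwood  | NULL 
Austen  | 66354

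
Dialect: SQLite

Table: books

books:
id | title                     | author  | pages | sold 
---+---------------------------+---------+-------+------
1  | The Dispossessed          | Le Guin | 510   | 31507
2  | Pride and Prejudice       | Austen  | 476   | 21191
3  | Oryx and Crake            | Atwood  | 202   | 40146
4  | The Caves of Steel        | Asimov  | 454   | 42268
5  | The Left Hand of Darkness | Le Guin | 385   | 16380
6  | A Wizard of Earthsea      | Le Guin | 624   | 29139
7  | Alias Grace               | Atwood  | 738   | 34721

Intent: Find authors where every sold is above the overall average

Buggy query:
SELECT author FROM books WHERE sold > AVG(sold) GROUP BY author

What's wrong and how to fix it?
Bug: WHERE evaluates per row before aggregation, so AVG() is unavailable

Fix: Compute the overall average in a scalar subquery and compare each group's MIN against it in HAVING

Corrected query:
SELECT author FROM books GROUP BY author HAVING MIN(sold) > (SELECT AVG(sold) FROM books)

Result:
author
------
Asimov
Atwood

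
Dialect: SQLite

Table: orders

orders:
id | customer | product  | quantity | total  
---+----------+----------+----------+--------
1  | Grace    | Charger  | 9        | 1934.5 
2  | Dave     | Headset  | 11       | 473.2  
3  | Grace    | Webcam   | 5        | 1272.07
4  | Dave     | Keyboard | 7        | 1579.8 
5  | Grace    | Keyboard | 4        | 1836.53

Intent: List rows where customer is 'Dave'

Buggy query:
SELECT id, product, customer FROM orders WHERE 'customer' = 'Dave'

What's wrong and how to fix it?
Bug: 'customer' in single quotes is a string literal, not the column; the comparison is literal-vs-literal and never true

Fix: Reference the column as customer without single quotes

Corrected query:
SELECT id, product, customer FROM orders WHERE customer = 'Dave'

Result:
id | product  | customer
---+----------+---------
2  | Headset  | Dave    
4  | Keyboard | Dave    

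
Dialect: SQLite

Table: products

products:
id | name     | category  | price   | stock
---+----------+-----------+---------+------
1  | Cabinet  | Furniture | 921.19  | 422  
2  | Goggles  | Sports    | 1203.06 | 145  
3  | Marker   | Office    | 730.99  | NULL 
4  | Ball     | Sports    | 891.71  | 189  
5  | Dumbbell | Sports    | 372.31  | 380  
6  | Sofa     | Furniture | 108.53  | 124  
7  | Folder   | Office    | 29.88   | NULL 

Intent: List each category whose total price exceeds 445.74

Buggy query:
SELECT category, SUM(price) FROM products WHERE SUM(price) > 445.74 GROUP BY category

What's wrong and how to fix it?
Bug: Aggregate functions cannot appear in a WHERE clause

Fix: Move the aggregate condition to a HAVING clause

Corrected query:
SELECT category, SUM(price) FROM products GROUP BY category HAVING SUM(price) > 445.74

Result:
category  | SUM(price)
----------+-----------
Furniture | 1029.72   
Office    | 760.87    
Sports    | 2467.08   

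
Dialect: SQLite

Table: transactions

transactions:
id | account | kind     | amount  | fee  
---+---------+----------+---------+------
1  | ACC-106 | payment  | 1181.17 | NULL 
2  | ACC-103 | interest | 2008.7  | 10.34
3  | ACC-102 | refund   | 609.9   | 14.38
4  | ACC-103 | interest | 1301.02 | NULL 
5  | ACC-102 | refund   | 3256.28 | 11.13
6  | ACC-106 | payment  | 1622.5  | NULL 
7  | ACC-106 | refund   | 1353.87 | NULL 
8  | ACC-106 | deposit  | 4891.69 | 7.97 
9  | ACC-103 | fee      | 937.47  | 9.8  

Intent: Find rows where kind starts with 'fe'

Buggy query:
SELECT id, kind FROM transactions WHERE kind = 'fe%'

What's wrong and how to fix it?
Bug: Wildcards only work with LIKE; '=' treats '%' as a literal character

Fix: Replace '=' with LIKE so 'fe%' is treated as a pattern

Corrected query:
SELECT id, kind FROM transactions WHERE kind LIKE 'fe%'

Result:
id | kind
---+-----
9  | fee 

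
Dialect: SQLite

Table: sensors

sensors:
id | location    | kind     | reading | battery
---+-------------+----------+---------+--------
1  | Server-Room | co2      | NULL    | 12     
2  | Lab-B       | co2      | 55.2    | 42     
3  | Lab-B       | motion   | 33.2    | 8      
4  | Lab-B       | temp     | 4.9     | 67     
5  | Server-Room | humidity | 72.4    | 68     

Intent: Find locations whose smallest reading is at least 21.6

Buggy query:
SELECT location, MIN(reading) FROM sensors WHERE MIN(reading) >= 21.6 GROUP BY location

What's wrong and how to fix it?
Bug: MIN() in WHERE is a misuse of aggregate

Fix: Use HAVING for the per-group MIN condition

Corrected query:
SELECT location, MIN(reading) FROM sensors GROUP BY location HAVING MIN(reading) >= 21.6

Result:
location    | MIN(reading)
------------+-------------
Server-Room | 72.4        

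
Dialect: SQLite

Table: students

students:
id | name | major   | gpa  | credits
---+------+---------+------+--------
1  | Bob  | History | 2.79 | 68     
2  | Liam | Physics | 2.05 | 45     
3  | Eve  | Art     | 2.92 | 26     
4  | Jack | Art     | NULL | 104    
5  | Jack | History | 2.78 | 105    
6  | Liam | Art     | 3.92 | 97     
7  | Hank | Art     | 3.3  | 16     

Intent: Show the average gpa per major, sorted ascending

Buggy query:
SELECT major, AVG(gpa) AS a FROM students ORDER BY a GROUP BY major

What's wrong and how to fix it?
Bug: ORDER BY appears before GROUP BY; SQL clause order requires GROUP BY first

Fix: Move ORDER BY to the end, after GROUP BY

Corrected query:
SELECT major, AVG(gpa) AS a FROM students GROUP BY major ORDER BY a

Result:
major   | a    
--------+------
Physics | 2.05 
History | 2.785
Art     | 3.38 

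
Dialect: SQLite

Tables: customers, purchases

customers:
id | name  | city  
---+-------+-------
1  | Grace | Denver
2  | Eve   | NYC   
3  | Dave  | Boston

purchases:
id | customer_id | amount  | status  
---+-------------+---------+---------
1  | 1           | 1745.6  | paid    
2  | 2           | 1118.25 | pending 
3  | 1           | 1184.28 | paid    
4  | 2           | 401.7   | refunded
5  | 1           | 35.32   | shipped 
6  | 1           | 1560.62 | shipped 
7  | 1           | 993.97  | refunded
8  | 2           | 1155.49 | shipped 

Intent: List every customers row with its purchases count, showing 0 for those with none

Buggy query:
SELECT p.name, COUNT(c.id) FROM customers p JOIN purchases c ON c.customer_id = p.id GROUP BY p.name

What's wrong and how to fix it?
Bug: INNER JOIN drops customers rows that have no matching purchases rows

Fix: Switch to LEFT JOIN to retain unmatched parent rows

Corrected query:
SELECT p.name, COUNT(c.id) FROM customers p LEFT JOIN purchases c ON c.customer_id = p.id GROUP BY p.name

Result:
name  | COUNT(c.id)
------+------------
Dave  | 0          
Eve   | 3          
Grace | 5          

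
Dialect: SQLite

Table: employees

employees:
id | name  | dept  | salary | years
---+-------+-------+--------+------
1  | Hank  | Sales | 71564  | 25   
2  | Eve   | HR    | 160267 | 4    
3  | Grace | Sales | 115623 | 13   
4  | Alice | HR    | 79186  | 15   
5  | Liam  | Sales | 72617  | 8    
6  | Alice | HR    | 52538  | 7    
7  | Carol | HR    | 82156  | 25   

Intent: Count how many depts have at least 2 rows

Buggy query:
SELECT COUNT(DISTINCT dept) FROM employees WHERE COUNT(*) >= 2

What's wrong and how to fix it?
Bug: COUNT(*) cannot appear in WHERE; the per-group count doesn't exist yet

Fix: Use a subquery that GROUPs and filters with HAVING, then count its rows

Corrected query:
SELECT COUNT(*) FROM (SELECT dept FROM employees GROUP BY dept HAVING COUNT(*) >= 2)

Result:
COUNT(*)
--------
2       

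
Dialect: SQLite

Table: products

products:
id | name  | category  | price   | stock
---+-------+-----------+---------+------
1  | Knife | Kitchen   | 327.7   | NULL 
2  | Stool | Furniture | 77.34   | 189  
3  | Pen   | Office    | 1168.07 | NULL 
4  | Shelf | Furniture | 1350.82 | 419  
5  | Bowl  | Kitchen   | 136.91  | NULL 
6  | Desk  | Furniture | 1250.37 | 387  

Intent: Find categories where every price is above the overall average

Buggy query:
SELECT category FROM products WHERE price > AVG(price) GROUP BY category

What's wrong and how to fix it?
Bug: WHERE evaluates per row before aggregation, so AVG() is unavailable

Fix: Compute the overall average in a scalar subquery and compare each group's MIN against it in HAVING

Corrected query:
SELECT category FROM products GROUP BY category HAVING MIN(price) > (SELECT AVG(price) FROM products)

Result:
category
--------
Office  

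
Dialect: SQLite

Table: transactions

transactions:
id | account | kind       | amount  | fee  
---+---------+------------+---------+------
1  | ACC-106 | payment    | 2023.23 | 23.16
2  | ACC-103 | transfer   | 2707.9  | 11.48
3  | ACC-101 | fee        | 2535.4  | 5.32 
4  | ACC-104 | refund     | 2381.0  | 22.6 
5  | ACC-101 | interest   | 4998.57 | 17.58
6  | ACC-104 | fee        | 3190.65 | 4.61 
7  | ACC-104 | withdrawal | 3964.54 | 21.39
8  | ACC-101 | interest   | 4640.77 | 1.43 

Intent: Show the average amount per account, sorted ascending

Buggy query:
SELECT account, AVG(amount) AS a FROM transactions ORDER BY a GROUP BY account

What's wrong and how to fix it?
Bug: GROUP BY must precede ORDER BY

Fix: Reorder: SELECT … FROM … GROUP BY … ORDER BY …

Corrected query:
SELECT account, AVG(amount) AS a FROM transactions GROUP BY account ORDER BY a

Result:
account | a          
--------+------------
ACC-106 | 2023.23    
ACC-103 | 2707.9     
ACC-104 | 3178.73    
ACC-101 | 4058.246667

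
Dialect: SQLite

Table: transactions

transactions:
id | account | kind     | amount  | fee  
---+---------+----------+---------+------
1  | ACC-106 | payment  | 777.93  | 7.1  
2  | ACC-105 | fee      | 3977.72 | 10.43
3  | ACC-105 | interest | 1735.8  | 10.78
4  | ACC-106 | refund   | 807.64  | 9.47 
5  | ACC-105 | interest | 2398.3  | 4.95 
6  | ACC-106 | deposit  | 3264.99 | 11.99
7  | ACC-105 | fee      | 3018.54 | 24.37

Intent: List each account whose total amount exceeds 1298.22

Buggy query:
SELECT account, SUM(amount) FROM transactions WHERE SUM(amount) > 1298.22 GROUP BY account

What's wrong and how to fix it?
Bug: WHERE runs before GROUP BY, so aggregates aren't available there

Fix: Move the aggregate condition to a HAVING clause

Corrected query:
SELECT account, SUM(amount) FROM transactions GROUP BY account HAVING SUM(amount) > 1298.22

Result:
account | SUM(amount)
--------+------------
ACC-105 | 11130.36   
ACC-106 | 4850.56    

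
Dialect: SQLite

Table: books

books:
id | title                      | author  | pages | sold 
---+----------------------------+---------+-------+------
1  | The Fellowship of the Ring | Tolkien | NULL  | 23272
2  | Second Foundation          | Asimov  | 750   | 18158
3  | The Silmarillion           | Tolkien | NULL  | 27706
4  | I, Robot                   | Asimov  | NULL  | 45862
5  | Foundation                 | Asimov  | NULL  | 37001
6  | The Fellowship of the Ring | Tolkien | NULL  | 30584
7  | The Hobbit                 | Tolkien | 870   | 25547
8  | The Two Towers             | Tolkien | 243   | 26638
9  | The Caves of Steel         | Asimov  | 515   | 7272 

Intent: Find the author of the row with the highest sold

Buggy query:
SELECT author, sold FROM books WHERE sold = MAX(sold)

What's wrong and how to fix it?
Bug: MAX(sold) is an aggregate and cannot be used directly in WHERE

Fix: Wrap MAX in a scalar subquery so WHERE compares against a single value

Corrected query:
SELECT author, sold FROM books WHERE sold = (SELECT MAX(sold) FROM books)

Result:
author | sold 
-------+------
Asimov | 45862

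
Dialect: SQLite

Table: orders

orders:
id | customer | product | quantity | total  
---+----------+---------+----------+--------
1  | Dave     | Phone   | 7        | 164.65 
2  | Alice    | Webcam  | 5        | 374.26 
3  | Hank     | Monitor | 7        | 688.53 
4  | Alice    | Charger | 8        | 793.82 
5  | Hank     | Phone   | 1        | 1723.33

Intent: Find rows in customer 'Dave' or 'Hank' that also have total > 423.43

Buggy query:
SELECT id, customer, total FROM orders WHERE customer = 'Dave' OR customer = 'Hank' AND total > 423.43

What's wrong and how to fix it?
Bug: AND binds tighter than OR, so this parses as customer = 'Dave' OR (customer = 'Hank' AND total > 423.43)

Fix: Add parentheses around the OR so the AND applies to both alternatives

Corrected query:
SELECT id, customer, total FROM orders WHERE (customer = 'Dave' OR customer = 'Hank') AND total > 423.43

Result:
id | customer | total  
---+----------+--------
3  | Hank     | 688.53 
5  | Hank     | 1723.33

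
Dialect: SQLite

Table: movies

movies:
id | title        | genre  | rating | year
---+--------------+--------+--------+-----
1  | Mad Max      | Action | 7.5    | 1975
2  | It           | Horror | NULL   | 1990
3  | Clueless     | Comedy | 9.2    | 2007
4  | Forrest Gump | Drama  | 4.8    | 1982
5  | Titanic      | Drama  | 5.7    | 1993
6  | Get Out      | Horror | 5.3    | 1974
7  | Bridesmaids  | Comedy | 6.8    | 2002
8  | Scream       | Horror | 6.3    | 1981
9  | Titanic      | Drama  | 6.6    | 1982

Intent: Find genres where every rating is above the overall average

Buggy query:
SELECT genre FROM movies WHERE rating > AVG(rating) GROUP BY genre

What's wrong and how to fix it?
Bug: WHERE evaluates per row before aggregation, so AVG() is unavailable

Fix: Compute the overall average in a scalar subquery and compare each group's MIN against it in HAVING

Corrected query:
SELECT genre FROM movies GROUP BY genre HAVING MIN(rating) > (SELECT AVG(rating) FROM movies)

Result:
genre 
------
Action
Comedy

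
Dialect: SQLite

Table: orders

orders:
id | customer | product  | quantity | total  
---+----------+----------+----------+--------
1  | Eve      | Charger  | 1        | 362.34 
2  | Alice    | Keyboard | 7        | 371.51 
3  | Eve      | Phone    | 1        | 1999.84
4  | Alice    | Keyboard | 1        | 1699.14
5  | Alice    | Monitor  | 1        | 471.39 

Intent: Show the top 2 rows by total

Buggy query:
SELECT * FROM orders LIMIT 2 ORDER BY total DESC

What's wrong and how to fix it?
Bug: ORDER BY cannot follow LIMIT; LIMIT is the final clause

Fix: Sort with ORDER BY, then apply LIMIT

Corrected query:
SELECT * FROM orders ORDER BY total DESC LIMIT 2

Result:
id | customer | product  | quantity | total  
---+----------+----------+----------+--------
3  | Eve      | Phone    | 1        | 1999.84
4  | Alice    | Keyboard | 1        | 1699.14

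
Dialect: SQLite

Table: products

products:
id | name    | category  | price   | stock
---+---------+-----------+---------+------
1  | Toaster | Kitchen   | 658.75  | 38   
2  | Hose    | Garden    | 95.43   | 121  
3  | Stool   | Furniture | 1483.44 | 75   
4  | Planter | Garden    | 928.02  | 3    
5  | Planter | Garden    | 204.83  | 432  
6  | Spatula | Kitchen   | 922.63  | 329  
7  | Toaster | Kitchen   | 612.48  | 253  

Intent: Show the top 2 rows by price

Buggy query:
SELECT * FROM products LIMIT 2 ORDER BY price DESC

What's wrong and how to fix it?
Bug: LIMIT must come after ORDER BY

Fix: Sort with ORDER BY, then apply LIMIT

Corrected query:
SELECT * FROM products ORDER BY price DESC LIMIT 2

Result:
id | name    | category  | price   | stock
---+---------+-----------+---------+------
3  | Stool   | Furniture | 1483.44 | 75   
4  | Planter | Garden    | 928.02  | 3    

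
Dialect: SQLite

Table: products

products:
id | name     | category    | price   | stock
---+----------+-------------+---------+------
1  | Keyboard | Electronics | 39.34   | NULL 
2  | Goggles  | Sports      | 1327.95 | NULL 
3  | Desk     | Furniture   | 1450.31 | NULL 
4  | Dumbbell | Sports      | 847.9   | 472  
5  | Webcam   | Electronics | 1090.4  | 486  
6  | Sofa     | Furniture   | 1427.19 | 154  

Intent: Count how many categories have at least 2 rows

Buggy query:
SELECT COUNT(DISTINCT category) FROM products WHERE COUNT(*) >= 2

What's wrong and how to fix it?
Bug: COUNT(*) cannot appear in WHERE; the per-group count doesn't exist yet

Fix: Use a subquery that GROUPs and filters with HAVING, then count its rows

Corrected query:
SELECT COUNT(*) FROM (SELECT category FROM products GROUP BY category HAVING COUNT(*) >= 2)

Result:
COUNT(*)
--------
3       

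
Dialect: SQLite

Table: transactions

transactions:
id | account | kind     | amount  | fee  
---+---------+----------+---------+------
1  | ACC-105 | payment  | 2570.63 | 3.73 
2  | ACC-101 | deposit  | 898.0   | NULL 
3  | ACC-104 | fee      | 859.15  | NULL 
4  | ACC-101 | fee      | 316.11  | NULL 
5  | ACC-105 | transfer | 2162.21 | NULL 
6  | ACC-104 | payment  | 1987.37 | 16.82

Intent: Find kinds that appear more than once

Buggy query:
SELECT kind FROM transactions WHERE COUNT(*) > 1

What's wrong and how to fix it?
Bug: COUNT(*) is an aggregate and cannot be used in WHERE

Fix: GROUP BY kind, then filter groups with HAVING COUNT(*) > 1

Corrected query:
SELECT kind FROM transactions GROUP BY kind HAVING COUNT(*) > 1

Result:
kind   
-------
fee    
payment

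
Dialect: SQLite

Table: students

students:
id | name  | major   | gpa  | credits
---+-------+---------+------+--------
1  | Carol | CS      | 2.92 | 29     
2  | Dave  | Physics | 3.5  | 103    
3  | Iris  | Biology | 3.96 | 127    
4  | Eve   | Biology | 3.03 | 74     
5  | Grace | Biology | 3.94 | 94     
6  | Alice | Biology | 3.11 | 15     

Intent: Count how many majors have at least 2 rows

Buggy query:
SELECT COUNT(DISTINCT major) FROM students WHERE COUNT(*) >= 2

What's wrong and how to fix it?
Bug: WHERE filters individual rows, not groups, so a group-level COUNT is invalid there

Fix: Use a subquery that GROUPs and filters with HAVING, then count its rows

Corrected query:
SELECT COUNT(*) FROM (SELECT major FROM students GROUP BY major HAVING COUNT(*) >= 2)

Result:
COUNT(*)
--------
1       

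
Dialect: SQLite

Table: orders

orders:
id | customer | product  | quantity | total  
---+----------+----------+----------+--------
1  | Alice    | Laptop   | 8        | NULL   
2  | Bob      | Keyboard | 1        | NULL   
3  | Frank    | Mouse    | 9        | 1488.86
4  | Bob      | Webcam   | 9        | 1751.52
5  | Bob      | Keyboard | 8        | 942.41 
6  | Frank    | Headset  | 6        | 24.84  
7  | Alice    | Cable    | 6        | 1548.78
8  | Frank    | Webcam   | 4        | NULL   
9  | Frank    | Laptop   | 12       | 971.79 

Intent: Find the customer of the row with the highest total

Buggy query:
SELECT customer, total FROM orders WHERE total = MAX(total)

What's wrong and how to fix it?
Bug: WHERE is evaluated per row; an aggregate over the whole table isn't defined there

Fix: Use a subquery: WHERE total = (SELECT MAX(total) FROM orders)

Corrected query:
SELECT customer, total FROM orders WHERE total = (SELECT MAX(total) FROM orders)

Result:
customer | total  
---------+--------
Bob      | 1751.52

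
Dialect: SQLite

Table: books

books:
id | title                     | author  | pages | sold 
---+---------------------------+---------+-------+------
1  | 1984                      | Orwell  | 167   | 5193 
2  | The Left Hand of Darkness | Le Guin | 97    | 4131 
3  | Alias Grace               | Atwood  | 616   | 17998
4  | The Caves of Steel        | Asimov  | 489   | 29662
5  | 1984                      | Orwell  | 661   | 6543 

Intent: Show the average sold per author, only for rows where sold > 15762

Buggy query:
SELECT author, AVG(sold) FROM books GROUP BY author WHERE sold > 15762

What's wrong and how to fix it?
Bug: WHERE cannot follow GROUP BY

Fix: Move the WHERE clause before GROUP BY

Corrected query:
SELECT author, AVG(sold) FROM books WHERE sold > 15762 GROUP BY author

Result:
author | AVG(sold)
-------+----------
Asimov | 29662    
Atwood | 17998    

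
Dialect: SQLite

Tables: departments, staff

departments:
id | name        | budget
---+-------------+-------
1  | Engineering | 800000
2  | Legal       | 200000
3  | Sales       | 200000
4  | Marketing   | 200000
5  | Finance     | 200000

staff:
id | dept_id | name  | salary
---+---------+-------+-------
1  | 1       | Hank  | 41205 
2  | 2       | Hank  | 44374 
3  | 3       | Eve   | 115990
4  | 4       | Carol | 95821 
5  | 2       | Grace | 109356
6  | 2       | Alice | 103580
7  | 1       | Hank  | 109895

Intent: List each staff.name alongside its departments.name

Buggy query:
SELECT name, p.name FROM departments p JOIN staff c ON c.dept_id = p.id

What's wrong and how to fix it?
Bug: Both tables have a 'name' column; the unqualified reference is ambiguous

Fix: Qualify the column with its table alias (c.name)

Corrected query:
SELECT c.name, p.name FROM departments p JOIN staff c ON c.dept_id = p.id

Result:
name  | name       
------+------------
Hank  | Engineering
Hank  | Legal      
Eve   | Sales      
Carol | Marketing  
Grace | Legal      
Alice | Legal      
Hank  | Engineering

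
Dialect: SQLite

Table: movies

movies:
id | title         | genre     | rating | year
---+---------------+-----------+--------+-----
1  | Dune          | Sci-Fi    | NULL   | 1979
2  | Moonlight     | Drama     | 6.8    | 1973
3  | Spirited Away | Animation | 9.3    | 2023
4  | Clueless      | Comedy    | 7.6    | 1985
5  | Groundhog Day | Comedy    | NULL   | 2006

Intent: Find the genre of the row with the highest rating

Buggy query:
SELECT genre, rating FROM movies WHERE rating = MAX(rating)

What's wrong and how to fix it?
Bug: WHERE is evaluated per row; an aggregate over the whole table isn't defined there

Fix: Use a subquery: WHERE rating = (SELECT MAX(rating) FROM movies)

Corrected query:
SELECT genre, rating FROM movies WHERE rating = (SELECT MAX(rating) FROM movies)

Result:
genre     | rating
----------+-------
Animation | 9.3   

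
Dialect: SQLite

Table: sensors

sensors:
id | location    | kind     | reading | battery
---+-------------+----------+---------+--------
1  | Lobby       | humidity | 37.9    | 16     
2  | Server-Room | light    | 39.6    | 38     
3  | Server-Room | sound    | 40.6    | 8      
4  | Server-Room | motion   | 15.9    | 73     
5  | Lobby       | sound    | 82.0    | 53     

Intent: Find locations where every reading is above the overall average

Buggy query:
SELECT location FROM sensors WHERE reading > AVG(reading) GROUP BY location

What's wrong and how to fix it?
Bug: AVG() is an aggregate; it can't sit directly in WHERE

Fix: Compute the overall average in a scalar subquery and compare each group's MIN against it in HAVING

Corrected query:
SELECT location FROM sensors GROUP BY location HAVING MIN(reading) > (SELECT AVG(reading) FROM sensors)

Result:
(no rows)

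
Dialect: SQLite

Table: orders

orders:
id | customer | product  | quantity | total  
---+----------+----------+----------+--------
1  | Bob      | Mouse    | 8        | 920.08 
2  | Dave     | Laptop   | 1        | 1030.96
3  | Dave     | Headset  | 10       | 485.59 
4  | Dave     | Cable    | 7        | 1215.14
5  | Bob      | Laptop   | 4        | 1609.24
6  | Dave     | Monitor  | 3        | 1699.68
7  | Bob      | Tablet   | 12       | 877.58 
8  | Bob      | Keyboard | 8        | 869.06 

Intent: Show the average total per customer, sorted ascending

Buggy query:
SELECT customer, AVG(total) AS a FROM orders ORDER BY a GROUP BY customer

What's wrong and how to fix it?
Bug: GROUP BY must precede ORDER BY

Fix: Move ORDER BY to the end, after GROUP BY

Corrected query:
SELECT customer, AVG(total) AS a FROM orders GROUP BY customer ORDER BY a

Result:
customer | a        
---------+----------
Bob      | 1068.99  
Dave     | 1107.8425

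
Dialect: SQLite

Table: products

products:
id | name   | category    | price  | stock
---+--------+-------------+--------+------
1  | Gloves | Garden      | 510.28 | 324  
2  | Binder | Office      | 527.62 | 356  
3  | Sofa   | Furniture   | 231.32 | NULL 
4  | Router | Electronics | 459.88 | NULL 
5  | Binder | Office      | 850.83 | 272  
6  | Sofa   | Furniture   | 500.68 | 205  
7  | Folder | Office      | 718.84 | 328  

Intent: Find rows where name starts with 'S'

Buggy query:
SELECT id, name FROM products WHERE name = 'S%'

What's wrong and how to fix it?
Bug: '=' compares the literal string including the % character; pattern matching needs LIKE

Fix: Replace '=' with LIKE so 'S%' is treated as a pattern

Corrected query:
SELECT id, name FROM products WHERE name LIKE 'S%'

Result:
id | name
---+-----
3  | Sofa
6  | Sofa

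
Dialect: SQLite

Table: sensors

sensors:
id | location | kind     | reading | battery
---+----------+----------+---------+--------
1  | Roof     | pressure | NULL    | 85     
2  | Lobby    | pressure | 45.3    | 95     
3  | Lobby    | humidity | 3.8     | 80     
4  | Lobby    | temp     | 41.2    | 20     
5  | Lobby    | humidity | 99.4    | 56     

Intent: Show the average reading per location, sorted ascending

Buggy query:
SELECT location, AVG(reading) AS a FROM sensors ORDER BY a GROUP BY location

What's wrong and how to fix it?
Bug: ORDER BY appears before GROUP BY; SQL clause order requires GROUP BY first

Fix: Reorder: SELECT … FROM … GROUP BY … ORDER BY …

Corrected query:
SELECT location, AVG(reading) AS a FROM sensors GROUP BY location ORDER BY a

Result:
location | a     
---------+-------
Roof     | NULL  
Lobby    | 47.425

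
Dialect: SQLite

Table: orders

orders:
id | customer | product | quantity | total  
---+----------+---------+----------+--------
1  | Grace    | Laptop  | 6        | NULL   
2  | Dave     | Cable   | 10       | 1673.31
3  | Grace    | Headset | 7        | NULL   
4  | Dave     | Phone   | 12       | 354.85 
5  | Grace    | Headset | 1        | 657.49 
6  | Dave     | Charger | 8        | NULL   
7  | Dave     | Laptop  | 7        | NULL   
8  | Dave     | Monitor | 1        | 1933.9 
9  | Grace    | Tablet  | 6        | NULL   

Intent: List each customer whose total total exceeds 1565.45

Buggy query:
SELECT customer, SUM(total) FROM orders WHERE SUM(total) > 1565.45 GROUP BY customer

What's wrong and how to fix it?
Bug: WHERE runs before GROUP BY, so aggregates aren't available there

Fix: Move the aggregate condition to a HAVING clause

Corrected query:
SELECT customer, SUM(total) FROM orders GROUP BY customer HAVING SUM(total) > 1565.45

Result:
customer | SUM(total)
---------+-----------
Dave     | 3962.06   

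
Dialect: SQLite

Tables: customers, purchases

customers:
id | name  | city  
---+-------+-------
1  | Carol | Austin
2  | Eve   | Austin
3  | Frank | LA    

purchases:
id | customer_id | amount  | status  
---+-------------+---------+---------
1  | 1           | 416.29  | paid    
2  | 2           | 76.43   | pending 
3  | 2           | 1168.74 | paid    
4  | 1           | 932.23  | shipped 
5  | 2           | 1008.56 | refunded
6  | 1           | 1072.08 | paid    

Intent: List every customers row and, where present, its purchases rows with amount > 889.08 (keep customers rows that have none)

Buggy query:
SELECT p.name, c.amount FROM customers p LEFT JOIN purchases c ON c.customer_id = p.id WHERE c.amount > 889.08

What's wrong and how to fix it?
Bug: Filtering c.amount in WHERE discards the NULL rows produced by LEFT JOIN, turning it into an inner join

Fix: Move the right-table condition into the ON clause so unmatched parents are kept

Corrected query:
SELECT p.name, c.amount FROM customers p LEFT JOIN purchases c ON c.customer_id = p.id AND c.amount > 889.08

Result:
name  | amount 
------+--------
Carol | 932.23 
Carol | 1072.08
Eve   | 1008.56
Eve   | 1168.74
Frank | NULL   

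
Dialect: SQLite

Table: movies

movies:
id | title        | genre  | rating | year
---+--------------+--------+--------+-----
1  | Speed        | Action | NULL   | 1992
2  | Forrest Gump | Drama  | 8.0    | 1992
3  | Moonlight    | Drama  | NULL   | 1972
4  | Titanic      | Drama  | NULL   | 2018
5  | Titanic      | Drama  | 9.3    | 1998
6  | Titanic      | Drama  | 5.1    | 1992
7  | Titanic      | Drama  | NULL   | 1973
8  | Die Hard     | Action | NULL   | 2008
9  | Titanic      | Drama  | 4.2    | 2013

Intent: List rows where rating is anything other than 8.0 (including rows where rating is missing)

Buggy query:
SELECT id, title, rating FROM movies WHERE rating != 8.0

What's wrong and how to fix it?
Bug: Inequality against NULL is unknown, not true; rows with NULL are dropped

Fix: Handle NULL separately with IS NULL alongside the inequality

Corrected query:
SELECT id, title, rating FROM movies WHERE rating != 8.0 OR rating IS NULL

Result:
id | title     | rating
---+-----------+-------
1  | Speed     | NULL  
3  | Moonlight | NULL  
4  | Titanic   | NULL  
5  | Titanic   | 9.3   
6  | Titanic   | 5.1   
7  | Titanic   | NULL  
8  | Die Hard  | NULL  
9  | Titanic   | 4.2   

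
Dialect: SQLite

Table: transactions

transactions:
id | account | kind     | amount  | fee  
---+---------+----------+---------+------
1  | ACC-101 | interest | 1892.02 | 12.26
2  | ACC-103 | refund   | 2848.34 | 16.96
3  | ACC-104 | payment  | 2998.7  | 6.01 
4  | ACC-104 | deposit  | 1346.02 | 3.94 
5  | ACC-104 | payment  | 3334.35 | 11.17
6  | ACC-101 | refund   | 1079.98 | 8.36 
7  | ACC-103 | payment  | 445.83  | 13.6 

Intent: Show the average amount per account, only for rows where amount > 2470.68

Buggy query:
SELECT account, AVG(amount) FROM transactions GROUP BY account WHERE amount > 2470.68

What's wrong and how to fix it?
Bug: Row-level WHERE must come before GROUP BY in the clause order

Fix: Place WHERE between FROM and GROUP BY

Corrected query:
SELECT account, AVG(amount) FROM transactions WHERE amount > 2470.68 GROUP BY account

Result:
account | AVG(amount)
--------+------------
ACC-103 | 2848.34    
ACC-104 | 3166.525   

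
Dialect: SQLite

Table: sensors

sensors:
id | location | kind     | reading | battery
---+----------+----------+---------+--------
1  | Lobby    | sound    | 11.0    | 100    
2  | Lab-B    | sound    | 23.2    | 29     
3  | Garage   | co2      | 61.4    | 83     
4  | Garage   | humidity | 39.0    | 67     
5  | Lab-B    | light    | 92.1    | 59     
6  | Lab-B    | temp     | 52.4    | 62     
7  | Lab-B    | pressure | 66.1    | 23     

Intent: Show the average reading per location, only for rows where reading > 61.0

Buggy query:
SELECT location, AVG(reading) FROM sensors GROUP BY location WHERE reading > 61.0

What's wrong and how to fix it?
Bug: Row-level WHERE must come before GROUP BY in the clause order

Fix: Place WHERE between FROM and GROUP BY

Corrected query:
SELECT location, AVG(reading) FROM sensors WHERE reading > 61.0 GROUP BY location

Result:
location | AVG(reading)
---------+-------------
Garage   | 61.4        
Lab-B    | 79.1        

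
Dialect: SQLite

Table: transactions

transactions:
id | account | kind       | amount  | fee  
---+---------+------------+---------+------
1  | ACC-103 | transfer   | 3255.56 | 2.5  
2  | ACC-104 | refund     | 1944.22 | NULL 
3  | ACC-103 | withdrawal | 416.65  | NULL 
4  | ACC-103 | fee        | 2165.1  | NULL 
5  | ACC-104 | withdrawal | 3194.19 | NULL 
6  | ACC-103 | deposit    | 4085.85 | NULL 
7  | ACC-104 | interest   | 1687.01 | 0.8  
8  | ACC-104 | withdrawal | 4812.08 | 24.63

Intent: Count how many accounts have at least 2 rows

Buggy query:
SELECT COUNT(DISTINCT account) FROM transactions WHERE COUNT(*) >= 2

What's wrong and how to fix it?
Bug: WHERE filters individual rows, not groups, so a group-level COUNT is invalid there

Fix: Use a subquery that GROUPs and filters with HAVING, then count its rows

Corrected query:
SELECT COUNT(*) FROM (SELECT account FROM transactions GROUP BY account HAVING COUNT(*) >= 2)

Result:
COUNT(*)
--------
2       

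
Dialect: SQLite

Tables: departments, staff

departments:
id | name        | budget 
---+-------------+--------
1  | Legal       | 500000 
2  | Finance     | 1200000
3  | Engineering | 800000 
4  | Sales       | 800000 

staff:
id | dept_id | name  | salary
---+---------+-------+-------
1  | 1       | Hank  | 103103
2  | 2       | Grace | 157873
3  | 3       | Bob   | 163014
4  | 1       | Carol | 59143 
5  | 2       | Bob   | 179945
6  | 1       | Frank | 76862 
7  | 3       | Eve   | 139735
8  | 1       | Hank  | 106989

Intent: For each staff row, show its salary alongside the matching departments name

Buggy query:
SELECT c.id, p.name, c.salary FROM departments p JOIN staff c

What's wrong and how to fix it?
Bug: Missing join condition: each staff row is matched to all departments rows instead of just its own

Fix: Specify the join condition linking the foreign key to the parent id

Corrected query:
SELECT c.id, p.name, c.salary FROM departments p JOIN staff c ON c.dept_id = p.id

Result:
id | name        | salary
---+-------------+-------
1  | Legal       | 103103
2  | Finance     | 157873
3  | Engineering | 163014
4  | Legal       | 59143 
5  | Finance     | 179945
6  | Legal       | 76862 
7  | Engineering | 139735
8  | Legal       | 106989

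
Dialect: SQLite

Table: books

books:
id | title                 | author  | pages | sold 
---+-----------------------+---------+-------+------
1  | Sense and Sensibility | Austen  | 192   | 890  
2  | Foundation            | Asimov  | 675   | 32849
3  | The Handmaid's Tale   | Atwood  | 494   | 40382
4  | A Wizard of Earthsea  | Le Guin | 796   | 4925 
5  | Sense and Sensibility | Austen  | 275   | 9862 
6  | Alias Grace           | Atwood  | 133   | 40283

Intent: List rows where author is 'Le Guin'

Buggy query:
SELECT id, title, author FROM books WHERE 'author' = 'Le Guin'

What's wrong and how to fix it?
Bug: 'author' in single quotes is a string literal, not the column; the comparison is literal-vs-literal and never true

Fix: Remove the quotes around the column name (or use double quotes for an identifier)

Corrected query:
SELECT id, title, author FROM books WHERE author = 'Le Guin'

Result:
id | title                | author 
---+----------------------+--------
4  | A Wizard of Earthsea | Le Guin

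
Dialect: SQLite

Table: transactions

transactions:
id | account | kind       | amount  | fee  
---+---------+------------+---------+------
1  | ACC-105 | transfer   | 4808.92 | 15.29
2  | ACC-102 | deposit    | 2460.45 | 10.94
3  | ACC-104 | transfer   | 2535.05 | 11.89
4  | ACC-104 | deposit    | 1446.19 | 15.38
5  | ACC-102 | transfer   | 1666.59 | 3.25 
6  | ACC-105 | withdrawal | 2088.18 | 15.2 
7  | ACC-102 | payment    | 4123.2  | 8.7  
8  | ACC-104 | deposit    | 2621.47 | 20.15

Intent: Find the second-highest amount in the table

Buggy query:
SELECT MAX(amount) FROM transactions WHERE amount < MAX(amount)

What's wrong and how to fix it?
Bug: MAX(amount) on the right of the comparison is an aggregate-in-WHERE error

Fix: Compute the overall MAX in a subquery, then take MAX of rows below it

Corrected query:
SELECT MAX(amount) FROM transactions WHERE amount < (SELECT MAX(amount) FROM transactions)

Result:
MAX(amount)
-----------
4123.2     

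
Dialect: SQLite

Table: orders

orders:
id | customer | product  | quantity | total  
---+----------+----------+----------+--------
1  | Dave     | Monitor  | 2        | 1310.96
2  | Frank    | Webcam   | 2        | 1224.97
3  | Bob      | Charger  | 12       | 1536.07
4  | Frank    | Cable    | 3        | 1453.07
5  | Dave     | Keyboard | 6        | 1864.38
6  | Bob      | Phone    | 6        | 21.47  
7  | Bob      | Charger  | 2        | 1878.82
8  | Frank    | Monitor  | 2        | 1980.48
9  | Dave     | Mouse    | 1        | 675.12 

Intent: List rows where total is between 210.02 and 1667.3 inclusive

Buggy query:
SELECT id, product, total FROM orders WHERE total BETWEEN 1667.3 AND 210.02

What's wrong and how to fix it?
Bug: BETWEEN expects the lower bound first; with 1667.3 AND 210.02 the range is empty

Fix: Swap the bounds so the smaller value comes first

Corrected query:
SELECT id, product, total FROM orders WHERE total BETWEEN 210.02 AND 1667.3

Result:
id | product | total  
---+---------+--------
1  | Monitor | 1310.96
2  | Webcam  | 1224.97
3  | Charger | 1536.07
4  | Cable   | 1453.07
9  | Mouse   | 675.12 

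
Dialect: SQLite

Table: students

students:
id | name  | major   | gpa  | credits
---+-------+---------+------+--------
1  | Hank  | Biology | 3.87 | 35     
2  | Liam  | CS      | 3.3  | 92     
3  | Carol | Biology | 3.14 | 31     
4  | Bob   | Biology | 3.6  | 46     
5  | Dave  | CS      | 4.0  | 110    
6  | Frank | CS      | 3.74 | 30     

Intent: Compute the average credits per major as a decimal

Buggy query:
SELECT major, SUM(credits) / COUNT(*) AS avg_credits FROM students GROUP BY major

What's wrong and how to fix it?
Bug: SUM(credits) and COUNT(*) are both integers; the division truncates the fractional part

Fix: Cast one side to REAL so the division keeps the fractional part

Corrected query:
SELECT major, SUM(credits) * 1.0 / COUNT(*) AS avg_credits FROM students GROUP BY major

Result:
major   | avg_credits
--------+------------
Biology | 37.333333  
CS      | 77.333333  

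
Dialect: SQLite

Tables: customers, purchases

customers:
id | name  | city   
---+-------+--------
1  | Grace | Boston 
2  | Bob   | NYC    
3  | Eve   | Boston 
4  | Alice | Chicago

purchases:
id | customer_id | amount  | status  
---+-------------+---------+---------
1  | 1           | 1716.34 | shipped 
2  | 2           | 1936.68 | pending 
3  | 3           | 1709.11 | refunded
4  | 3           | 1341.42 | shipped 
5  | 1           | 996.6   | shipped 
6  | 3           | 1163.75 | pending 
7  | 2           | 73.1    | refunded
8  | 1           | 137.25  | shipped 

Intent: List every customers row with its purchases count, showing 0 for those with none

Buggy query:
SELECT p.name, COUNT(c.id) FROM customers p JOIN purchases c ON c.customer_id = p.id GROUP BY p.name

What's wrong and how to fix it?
Bug: An inner join excludes parents with zero children

Fix: Switch to LEFT JOIN to retain unmatched parent rows

Corrected query:
SELECT p.name, COUNT(c.id) FROM customers p LEFT JOIN purchases c ON c.customer_id = p.id GROUP BY p.name

Result:
name  | COUNT(c.id)
------+------------
Alice | 0          
Bob   | 2          
Eve   | 3          
Grace | 3          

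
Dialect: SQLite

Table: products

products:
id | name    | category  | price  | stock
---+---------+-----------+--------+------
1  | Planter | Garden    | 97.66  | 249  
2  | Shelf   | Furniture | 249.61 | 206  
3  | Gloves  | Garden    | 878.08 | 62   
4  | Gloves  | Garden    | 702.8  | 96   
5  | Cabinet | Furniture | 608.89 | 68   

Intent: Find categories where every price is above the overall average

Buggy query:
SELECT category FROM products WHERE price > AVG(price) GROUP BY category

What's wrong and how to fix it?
Bug: WHERE evaluates per row before aggregation, so AVG() is unavailable

Fix: Use a subquery for AVG and a HAVING MIN(...) filter so the condition holds for every row in the group

Corrected query:
SELECT category FROM products GROUP BY category HAVING MIN(price) > (SELECT AVG(price) FROM products)

Result:
(no rows)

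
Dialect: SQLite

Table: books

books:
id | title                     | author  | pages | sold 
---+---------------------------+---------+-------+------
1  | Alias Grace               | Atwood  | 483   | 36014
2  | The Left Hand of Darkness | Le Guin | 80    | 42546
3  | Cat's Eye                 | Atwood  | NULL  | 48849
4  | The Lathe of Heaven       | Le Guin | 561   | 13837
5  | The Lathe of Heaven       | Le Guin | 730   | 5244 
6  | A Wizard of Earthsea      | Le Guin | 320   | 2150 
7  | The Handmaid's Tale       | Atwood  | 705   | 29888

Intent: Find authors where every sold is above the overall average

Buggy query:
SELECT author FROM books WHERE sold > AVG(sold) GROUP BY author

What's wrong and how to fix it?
Bug: AVG() is an aggregate; it can't sit directly in WHERE

Fix: Use a subquery for AVG and a HAVING MIN(...) filter so the condition holds for every row in the group

Corrected query:
SELECT author FROM books GROUP BY author HAVING MIN(sold) > (SELECT AVG(sold) FROM books)

Result:
author
------
Atwood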